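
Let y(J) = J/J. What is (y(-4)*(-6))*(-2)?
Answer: 12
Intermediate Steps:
y(J) = 1
(y(-4)*(-6))*(-2) = (1*(-6))*(-2) = -6*(-2) = 12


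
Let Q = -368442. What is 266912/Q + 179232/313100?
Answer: -2191693832/14419898775 ≈ -0.15199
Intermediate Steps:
266912/Q + 179232/313100 = 266912/(-368442) + 179232/313100 = 266912*(-1/368442) + 179232*(1/313100) = -133456/184221 + 44808/78275 = -2191693832/14419898775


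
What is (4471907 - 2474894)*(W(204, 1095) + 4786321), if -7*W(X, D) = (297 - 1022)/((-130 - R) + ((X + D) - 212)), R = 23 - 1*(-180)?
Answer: 1739618887094811/182 ≈ 9.5583e+12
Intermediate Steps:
R = 203 (R = 23 + 180 = 203)
W(X, D) = 725/(7*(-545 + D + X)) (W(X, D) = -(297 - 1022)/(7*((-130 - 1*203) + ((X + D) - 212))) = -(-725)/(7*((-130 - 203) + ((D + X) - 212))) = -(-725)/(7*(-333 + (-212 + D + X))) = -(-725)/(7*(-545 + D + X)) = 725/(7*(-545 + D + X)))
(4471907 - 2474894)*(W(204, 1095) + 4786321) = (4471907 - 2474894)*(725/(7*(-545 + 1095 + 204)) + 4786321) = 1997013*((725/7)/754 + 4786321) = 1997013*((725/7)*(1/754) + 4786321) = 1997013*(25/182 + 4786321) = 1997013*(871110447/182) = 1739618887094811/182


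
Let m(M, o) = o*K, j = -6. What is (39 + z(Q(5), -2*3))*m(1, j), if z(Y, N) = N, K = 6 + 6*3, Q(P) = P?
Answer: -4752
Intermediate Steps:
K = 24 (K = 6 + 18 = 24)
m(M, o) = 24*o (m(M, o) = o*24 = 24*o)
(39 + z(Q(5), -2*3))*m(1, j) = (39 - 2*3)*(24*(-6)) = (39 - 6)*(-144) = 33*(-144) = -4752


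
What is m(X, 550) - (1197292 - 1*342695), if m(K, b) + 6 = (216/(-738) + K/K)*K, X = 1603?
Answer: -34992236/41 ≈ -8.5347e+5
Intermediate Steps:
m(K, b) = -6 + 29*K/41 (m(K, b) = -6 + (216/(-738) + K/K)*K = -6 + (216*(-1/738) + 1)*K = -6 + (-12/41 + 1)*K = -6 + 29*K/41)
m(X, 550) - (1197292 - 1*342695) = (-6 + (29/41)*1603) - (1197292 - 1*342695) = (-6 + 46487/41) - (1197292 - 342695) = 46241/41 - 1*854597 = 46241/41 - 854597 = -34992236/41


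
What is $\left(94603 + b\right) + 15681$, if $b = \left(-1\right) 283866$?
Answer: $-173582$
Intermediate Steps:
$b = -283866$
$\left(94603 + b\right) + 15681 = \left(94603 - 283866\right) + 15681 = -189263 + 15681 = -173582$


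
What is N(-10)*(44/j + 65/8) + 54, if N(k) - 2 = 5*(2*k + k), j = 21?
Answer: -61261/42 ≈ -1458.6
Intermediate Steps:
N(k) = 2 + 15*k (N(k) = 2 + 5*(2*k + k) = 2 + 5*(3*k) = 2 + 15*k)
N(-10)*(44/j + 65/8) + 54 = (2 + 15*(-10))*(44/21 + 65/8) + 54 = (2 - 150)*(44*(1/21) + 65*(⅛)) + 54 = -148*(44/21 + 65/8) + 54 = -148*1717/168 + 54 = -63529/42 + 54 = -61261/42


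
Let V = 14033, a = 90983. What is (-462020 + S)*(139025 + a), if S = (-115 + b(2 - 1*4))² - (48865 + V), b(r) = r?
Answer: -117586759832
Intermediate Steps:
S = -49209 (S = (-115 + (2 - 1*4))² - (48865 + 14033) = (-115 + (2 - 4))² - 1*62898 = (-115 - 2)² - 62898 = (-117)² - 62898 = 13689 - 62898 = -49209)
(-462020 + S)*(139025 + a) = (-462020 - 49209)*(139025 + 90983) = -511229*230008 = -117586759832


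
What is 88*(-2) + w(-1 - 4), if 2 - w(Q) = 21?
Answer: -195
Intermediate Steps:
w(Q) = -19 (w(Q) = 2 - 1*21 = 2 - 21 = -19)
88*(-2) + w(-1 - 4) = 88*(-2) - 19 = -176 - 19 = -195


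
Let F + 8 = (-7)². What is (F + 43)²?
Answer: 7056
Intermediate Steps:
F = 41 (F = -8 + (-7)² = -8 + 49 = 41)
(F + 43)² = (41 + 43)² = 84² = 7056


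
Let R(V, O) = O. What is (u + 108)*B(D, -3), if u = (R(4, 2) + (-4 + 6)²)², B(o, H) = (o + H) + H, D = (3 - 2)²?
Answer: -720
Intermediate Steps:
D = 1 (D = 1² = 1)
B(o, H) = o + 2*H (B(o, H) = (H + o) + H = o + 2*H)
u = 36 (u = (2 + (-4 + 6)²)² = (2 + 2²)² = (2 + 4)² = 6² = 36)
(u + 108)*B(D, -3) = (36 + 108)*(1 + 2*(-3)) = 144*(1 - 6) = 144*(-5) = -720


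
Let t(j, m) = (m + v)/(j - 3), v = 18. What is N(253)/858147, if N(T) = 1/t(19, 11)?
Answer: 16/24886263 ≈ 6.4292e-7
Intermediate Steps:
t(j, m) = (18 + m)/(-3 + j) (t(j, m) = (m + 18)/(j - 3) = (18 + m)/(-3 + j))
N(T) = 16/29 (N(T) = 1/((18 + 11)/(-3 + 19)) = 1/(29/16) = 16/29)
N(253)/858147 = (16/29)/858147 = (16/29)*(1/858147) = 16/24886263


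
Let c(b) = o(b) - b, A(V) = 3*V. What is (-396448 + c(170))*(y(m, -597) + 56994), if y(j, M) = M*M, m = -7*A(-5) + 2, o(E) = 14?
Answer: -163957283412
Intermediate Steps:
c(b) = 14 - b
m = 107 (m = -21*(-5) + 2 = -7*(-15) + 2 = 105 + 2 = 107)
y(j, M) = M²
(-396448 + c(170))*(y(m, -597) + 56994) = (-396448 + (14 - 1*170))*((-597)² + 56994) = (-396448 + (14 - 170))*(356409 + 56994) = (-396448 - 156)*413403 = -396604*413403 = -163957283412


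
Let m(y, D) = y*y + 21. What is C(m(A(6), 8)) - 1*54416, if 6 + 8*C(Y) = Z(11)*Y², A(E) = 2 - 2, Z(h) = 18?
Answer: -106849/2 ≈ -53425.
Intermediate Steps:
A(E) = 0
m(y, D) = 21 + y² (m(y, D) = y² + 21 = 21 + y²)
C(Y) = -¾ + 9*Y²/4 (C(Y) = -¾ + (18*Y²)/8 = -¾ + 9*Y²/4)
C(m(A(6), 8)) - 1*54416 = (-¾ + 9*(21 + 0²)²/4) - 1*54416 = (-¾ + 9*(21 + 0)²/4) - 54416 = (-¾ + (9/4)*21²) - 54416 = (-¾ + (9/4)*441) - 54416 = (-¾ + 3969/4) - 54416 = 1983/2 - 54416 = -106849/2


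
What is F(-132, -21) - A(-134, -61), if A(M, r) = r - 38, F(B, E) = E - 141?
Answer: -63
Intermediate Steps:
F(B, E) = -141 + E
A(M, r) = -38 + r
F(-132, -21) - A(-134, -61) = (-141 - 21) - (-38 - 61) = -162 - 1*(-99) = -162 + 99 = -63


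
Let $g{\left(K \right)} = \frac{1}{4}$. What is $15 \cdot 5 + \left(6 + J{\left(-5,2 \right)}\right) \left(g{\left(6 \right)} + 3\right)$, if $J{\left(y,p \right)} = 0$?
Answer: $\frac{189}{2} \approx 94.5$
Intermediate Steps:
$g{\left(K \right)} = \frac{1}{4}$
$15 \cdot 5 + \left(6 + J{\left(-5,2 \right)}\right) \left(g{\left(6 \right)} + 3\right) = 15 \cdot 5 + \left(6 + 0\right) \left(\frac{1}{4} + 3\right) = 75 + 6 \cdot \frac{13}{4} = 75 + \frac{39}{2} = \frac{189}{2}$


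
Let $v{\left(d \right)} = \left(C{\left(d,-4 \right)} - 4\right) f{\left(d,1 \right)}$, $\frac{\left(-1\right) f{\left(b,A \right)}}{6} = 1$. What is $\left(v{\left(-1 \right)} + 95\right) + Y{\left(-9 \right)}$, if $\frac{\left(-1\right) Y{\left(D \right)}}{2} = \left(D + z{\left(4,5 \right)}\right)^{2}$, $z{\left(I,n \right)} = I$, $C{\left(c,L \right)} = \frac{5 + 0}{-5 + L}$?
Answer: $\frac{217}{3} \approx 72.333$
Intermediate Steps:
$C{\left(c,L \right)} = \frac{5}{-5 + L}$
$f{\left(b,A \right)} = -6$ ($f{\left(b,A \right)} = \left(-6\right) 1 = -6$)
$Y{\left(D \right)} = - 2 \left(4 + D\right)^{2}$ ($Y{\left(D \right)} = - 2 \left(D + 4\right)^{2} = - 2 \left(4 + D\right)^{2}$)
$v{\left(d \right)} = \frac{82}{3}$ ($v{\left(d \right)} = \left(\frac{5}{-5 - 4} - 4\right) \left(-6\right) = \left(\frac{5}{-9} - 4\right) \left(-6\right) = \left(5 \left(- \frac{1}{9}\right) - 4\right) \left(-6\right) = \left(- \frac{5}{9} - 4\right) \left(-6\right) = \left(- \frac{41}{9}\right) \left(-6\right) = \frac{82}{3}$)
$\left(v{\left(-1 \right)} + 95\right) + Y{\left(-9 \right)} = \left(\frac{82}{3} + 95\right) - 2 \left(4 - 9\right)^{2} = \frac{367}{3} - 2 \left(-5\right)^{2} = \frac{367}{3} - 50 = \frac{217}{3}$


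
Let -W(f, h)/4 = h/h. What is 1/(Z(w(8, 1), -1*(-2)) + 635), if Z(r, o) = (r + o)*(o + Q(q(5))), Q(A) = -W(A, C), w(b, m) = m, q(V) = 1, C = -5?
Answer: 1/653 ≈ 0.0015314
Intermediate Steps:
W(f, h) = -4 (W(f, h) = -4*h/h = -4*1 = -4)
Q(A) = 4 (Q(A) = -1*(-4) = 4)
Z(r, o) = (4 + o)*(o + r) (Z(r, o) = (r + o)*(o + 4) = (o + r)*(4 + o) = (4 + o)*(o + r))
1/(Z(w(8, 1), -1*(-2)) + 635) = 1/(((-1*(-2))² + 4*(-1*(-2)) + 4*1 - 1*(-2)*1) + 635) = 1/((2² + 4*2 + 4 + 2*1) + 635) = 1/((4 + 8 + 4 + 2) + 635) = 1/(18 + 635) = 1/653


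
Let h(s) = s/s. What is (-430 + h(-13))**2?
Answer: 184041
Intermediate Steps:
h(s) = 1
(-430 + h(-13))**2 = (-430 + 1)**2 = (-429)**2 = 184041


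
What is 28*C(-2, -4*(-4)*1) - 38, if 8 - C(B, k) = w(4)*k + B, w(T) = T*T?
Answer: -6926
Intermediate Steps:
w(T) = T**2
C(B, k) = 8 - B - 16*k (C(B, k) = 8 - (4**2*k + B) = 8 - (16*k + B) = 8 - (B + 16*k) = 8 + (-B - 16*k) = 8 - B - 16*k)
28*C(-2, -4*(-4)*1) - 38 = 28*(8 - 1*(-2) - 16*(-4*(-4))) - 38 = 28*(8 + 2 - 256) - 38 = 28*(-246) - 38 = -6888 - 38 = -6926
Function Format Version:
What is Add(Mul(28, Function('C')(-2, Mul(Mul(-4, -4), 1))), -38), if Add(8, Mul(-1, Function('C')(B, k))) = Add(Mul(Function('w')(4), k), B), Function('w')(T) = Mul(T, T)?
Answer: -6926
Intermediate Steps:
Function('w')(T) = Pow(T, 2)
Function('C')(B, k) = Add(8, Mul(-1, B), Mul(-16, k)) (Function('C')(B, k) = Add(8, Mul(-1, Add(Mul(Pow(4, 2), k), B))) = Add(8, Mul(-1, Add(Mul(16, k), B))) = Add(8, Mul(-1, Add(B, Mul(16, k)))) = Add(8, Add(Mul(-1, B), Mul(-16, k))) = Add(8, Mul(-1, B), Mul(-16, k)))
Add(Mul(28, Function('C')(-2, Mul(Mul(-4, -4), 1))), -38) = Add(Mul(28, Add(8, Mul(-1, -2), Mul(-16, Mul(Mul(-4, -4), 1)))), -38) = Add(Mul(28, Add(8, 2, Mul(-16, Mul(16, 1)))), -38) = Add(Mul(28, Add(8, 2, Mul(-16, 16))), -38) = Add(Mul(28, Add(8, 2, -256)), -38) = Add(Mul(28, -246), -38) = Add(-6888, -38) = -6926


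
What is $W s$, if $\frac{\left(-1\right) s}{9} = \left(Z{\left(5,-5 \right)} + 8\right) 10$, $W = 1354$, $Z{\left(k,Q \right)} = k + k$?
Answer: $-2193480$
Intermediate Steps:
$Z{\left(k,Q \right)} = 2 k$
$s = -1620$ ($s = - 9 \left(2 \cdot 5 + 8\right) 10 = - 9 \left(10 + 8\right) 10 = - 9 \cdot 18 \cdot 10 = \left(-9\right) 180 = -1620$)
$W s = 1354 \left(-1620\right) = -2193480$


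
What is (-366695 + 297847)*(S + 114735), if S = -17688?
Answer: -6681491856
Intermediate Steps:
(-366695 + 297847)*(S + 114735) = (-366695 + 297847)*(-17688 + 114735) = -68848*97047 = -6681491856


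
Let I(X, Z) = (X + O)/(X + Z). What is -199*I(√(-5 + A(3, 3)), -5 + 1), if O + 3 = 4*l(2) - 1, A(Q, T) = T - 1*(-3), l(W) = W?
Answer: 995/3 ≈ 331.67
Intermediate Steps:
A(Q, T) = 3 + T (A(Q, T) = T + 3 = 3 + T)
O = 4 (O = -3 + (4*2 - 1) = -3 + (8 - 1) = -3 + 7 = 4)
I(X, Z) = (4 + X)/(X + Z) (I(X, Z) = (X + 4)/(X + Z) = (4 + X)/(X + Z))
-199*I(√(-5 + A(3, 3)), -5 + 1) = -199*(4 + √(-5 + (3 + 3)))/(√(-5 + (3 + 3)) + (-5 + 1)) = -199*(4 + √(-5 + 6))/(√(-5 + 6) - 4) = -199*(4 + √1)/(√1 - 4) = -199*(4 + 1)/(1 - 4) = -199*5/(-3) = -(-199)*5/3 = -199*(-5/3) = 995/3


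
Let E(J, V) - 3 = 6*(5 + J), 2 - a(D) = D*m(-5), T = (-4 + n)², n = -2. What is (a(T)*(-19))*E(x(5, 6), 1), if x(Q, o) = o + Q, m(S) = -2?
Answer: -139194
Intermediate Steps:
T = 36 (T = (-4 - 2)² = (-6)² = 36)
a(D) = 2 + 2*D (a(D) = 2 - D*(-2) = 2 - (-2)*D = 2 + 2*D)
x(Q, o) = Q + o
E(J, V) = 33 + 6*J (E(J, V) = 3 + 6*(5 + J) = 3 + (30 + 6*J) = 33 + 6*J)
(a(T)*(-19))*E(x(5, 6), 1) = ((2 + 2*36)*(-19))*(33 + 6*(5 + 6)) = ((2 + 72)*(-19))*(33 + 6*11) = (74*(-19))*(33 + 66) = -1406*99 = -139194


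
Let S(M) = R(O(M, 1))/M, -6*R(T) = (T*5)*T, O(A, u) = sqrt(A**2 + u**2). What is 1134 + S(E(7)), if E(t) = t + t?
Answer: 94271/84 ≈ 1122.3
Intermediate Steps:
E(t) = 2*t
R(T) = -5*T**2/6 (R(T) = -T*5*T/6 = -5*T*T/6 = -5*T**2/6)
S(M) = (-5/6 - 5*M**2/6)/M (S(M) = (-(5/6 + 5*M**2/6))/M = (-5*(1 + M**2)/6)/M = (-5/6 - 5*M**2/6)/M)
1134 + S(E(7)) = 1134 + 5*(-1 - (2*7)**2)/(6*((2*7))) = 1134 + (5/6)*(-1 - 1*14**2)/14 = 1134 + (5/6)*(1/14)*(-1 - 1*196) = 1134 + (5/6)*(1/14)*(-1 - 196) = 1134 + (5/6)*(1/14)*(-197) = 1134 - 985/84 = 94271/84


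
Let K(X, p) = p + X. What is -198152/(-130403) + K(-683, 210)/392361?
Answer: 77685436253/51165051483 ≈ 1.5183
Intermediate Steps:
K(X, p) = X + p
-198152/(-130403) + K(-683, 210)/392361 = -198152/(-130403) + (-683 + 210)/392361 = -198152*(-1/130403) - 473*1/392361 = 198152/130403 - 473/392361 = 77685436253/51165051483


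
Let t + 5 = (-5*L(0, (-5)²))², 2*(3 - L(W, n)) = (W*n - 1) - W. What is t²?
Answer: 1452025/16 ≈ 90752.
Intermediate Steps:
L(W, n) = 7/2 + W/2 - W*n/2 (L(W, n) = 3 - ((W*n - 1) - W)/2 = 3 - ((-1 + W*n) - W)/2 = 3 - (-1 - W + W*n)/2 = 3 + (½ + W/2 - W*n/2) = 7/2 + W/2 - W*n/2)
t = 1205/4 (t = -5 + (-5*(7/2 + (½)*0 - ½*0*(-5)²))² = -5 + (-5*(7/2 + 0 - ½*0*25))² = -5 + (-5*(7/2 + 0 + 0))² = -5 + (-5*7/2)² = -5 + (-35/2)² = -5 + 1225/4 = 1205/4 ≈ 301.25)
t² = (1205/4)² = 1452025/16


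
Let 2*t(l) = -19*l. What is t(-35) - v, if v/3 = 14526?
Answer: -86491/2 ≈ -43246.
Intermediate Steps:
t(l) = -19*l/2 (t(l) = (-19*l)/2 = -19*l/2)
v = 43578 (v = 3*14526 = 43578)
t(-35) - v = -19/2*(-35) - 1*43578 = 665/2 - 43578 = -86491/2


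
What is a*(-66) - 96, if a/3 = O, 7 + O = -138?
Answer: 28614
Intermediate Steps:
O = -145 (O = -7 - 138 = -145)
a = -435 (a = 3*(-145) = -435)
a*(-66) - 96 = -435*(-66) - 96 = 28710 - 96 = 28614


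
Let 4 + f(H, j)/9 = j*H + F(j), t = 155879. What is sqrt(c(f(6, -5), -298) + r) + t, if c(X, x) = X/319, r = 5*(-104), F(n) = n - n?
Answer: 155879 + I*sqrt(53013334)/319 ≈ 1.5588e+5 + 22.825*I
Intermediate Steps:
F(n) = 0
r = -520
f(H, j) = -36 + 9*H*j (f(H, j) = -36 + 9*(j*H + 0) = -36 + 9*(H*j + 0) = -36 + 9*(H*j) = -36 + 9*H*j)
c(X, x) = X/319 (c(X, x) = X*(1/319) = X/319)
sqrt(c(f(6, -5), -298) + r) + t = sqrt((-36 + 9*6*(-5))/319 - 520) + 155879 = sqrt((-36 - 270)/319 - 520) + 155879 = sqrt((1/319)*(-306) - 520) + 155879 = sqrt(-306/319 - 520) + 155879 = sqrt(-166186/319) + 155879 = I*sqrt(53013334)/319 + 155879 = 155879 + I*sqrt(53013334)/319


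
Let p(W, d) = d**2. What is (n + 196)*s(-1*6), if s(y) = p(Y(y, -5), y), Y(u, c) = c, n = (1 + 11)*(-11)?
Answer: 2304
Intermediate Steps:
n = -132 (n = 12*(-11) = -132)
s(y) = y**2
(n + 196)*s(-1*6) = (-132 + 196)*(-1*6)**2 = 64*(-6)**2 = 64*36 = 2304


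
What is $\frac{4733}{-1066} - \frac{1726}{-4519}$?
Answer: $- \frac{19548511}{4817254} \approx -4.058$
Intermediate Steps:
$\frac{4733}{-1066} - \frac{1726}{-4519} = 4733 \left(- \frac{1}{1066}\right) - - \frac{1726}{4519} = - \frac{4733}{1066} + \frac{1726}{4519} = - \frac{19548511}{4817254}$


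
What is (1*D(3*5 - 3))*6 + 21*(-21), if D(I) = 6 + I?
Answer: -333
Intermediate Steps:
(1*D(3*5 - 3))*6 + 21*(-21) = (1*(6 + (3*5 - 3)))*6 + 21*(-21) = (1*(6 + (15 - 3)))*6 - 441 = (1*(6 + 12))*6 - 441 = (1*18)*6 - 441 = 18*6 - 441 = 108 - 441 = -333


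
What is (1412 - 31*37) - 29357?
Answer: -29092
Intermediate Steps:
(1412 - 31*37) - 29357 = (1412 - 1147) - 29357 = 265 - 29357 = -29092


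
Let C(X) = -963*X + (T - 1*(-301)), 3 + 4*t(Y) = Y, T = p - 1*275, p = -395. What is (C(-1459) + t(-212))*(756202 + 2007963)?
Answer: 15530121060205/4 ≈ 3.8825e+12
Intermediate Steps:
T = -670 (T = -395 - 1*275 = -395 - 275 = -670)
t(Y) = -¾ + Y/4
C(X) = -369 - 963*X (C(X) = -963*X + (-670 - 1*(-301)) = -963*X + (-670 + 301) = -963*X - 369 = -369 - 963*X)
(C(-1459) + t(-212))*(756202 + 2007963) = ((-369 - 963*(-1459)) + (-¾ + (¼)*(-212)))*(756202 + 2007963) = ((-369 + 1405017) + (-¾ - 53))*2764165 = (1404648 - 215/4)*2764165 = (5618377/4)*2764165 = 15530121060205/4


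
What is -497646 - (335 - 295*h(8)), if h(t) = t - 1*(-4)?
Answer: -494441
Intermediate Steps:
h(t) = 4 + t (h(t) = t + 4 = 4 + t)
-497646 - (335 - 295*h(8)) = -497646 - (335 - 295*(4 + 8)) = -497646 - (335 - 295*12) = -497646 - (335 - 3540) = -497646 - 1*(-3205) = -497646 + 3205 = -494441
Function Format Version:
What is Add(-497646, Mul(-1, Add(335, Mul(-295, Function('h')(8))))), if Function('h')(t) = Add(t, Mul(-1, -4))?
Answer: -494441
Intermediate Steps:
Function('h')(t) = Add(4, t) (Function('h')(t) = Add(t, 4) = Add(4, t))
Add(-497646, Mul(-1, Add(335, Mul(-295, Function('h')(8))))) = Add(-497646, Mul(-1, Add(335, Mul(-295, Add(4, 8))))) = Add(-497646, Mul(-1, Add(335, Mul(-295, 12)))) = Add(-497646, Mul(-1, Add(335, -3540))) = Add(-497646, Mul(-1, -3205)) = Add(-497646, 3205) = -494441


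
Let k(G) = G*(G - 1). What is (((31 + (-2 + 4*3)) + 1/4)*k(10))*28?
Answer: 103950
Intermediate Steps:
k(G) = G*(-1 + G)
(((31 + (-2 + 4*3)) + 1/4)*k(10))*28 = (((31 + (-2 + 4*3)) + 1/4)*(10*(-1 + 10)))*28 = (((31 + (-2 + 12)) + ¼)*(10*9))*28 = (((31 + 10) + ¼)*90)*28 = ((41 + ¼)*90)*28 = ((165/4)*90)*28 = (7425/2)*28 = 103950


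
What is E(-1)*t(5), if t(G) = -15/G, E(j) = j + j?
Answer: 6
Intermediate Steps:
E(j) = 2*j
E(-1)*t(5) = (2*(-1))*(-15/5) = -(-30)/5 = -2*(-3) = 6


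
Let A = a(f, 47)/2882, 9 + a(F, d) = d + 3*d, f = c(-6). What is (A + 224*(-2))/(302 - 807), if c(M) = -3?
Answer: 1290957/1455410 ≈ 0.88701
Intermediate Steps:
f = -3
a(F, d) = -9 + 4*d (a(F, d) = -9 + (d + 3*d) = -9 + 4*d)
A = 179/2882 (A = (-9 + 4*47)/2882 = (-9 + 188)*(1/2882) = 179*(1/2882) = 179/2882 ≈ 0.062110)
(A + 224*(-2))/(302 - 807) = (179/2882 + 224*(-2))/(302 - 807) = (179/2882 - 448)/(-505) = -1290957/2882*(-1/505) = 1290957/1455410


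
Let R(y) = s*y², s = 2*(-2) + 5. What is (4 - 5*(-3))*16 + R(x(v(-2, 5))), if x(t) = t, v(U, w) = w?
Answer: 329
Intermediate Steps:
s = 1 (s = -4 + 5 = 1)
R(y) = y² (R(y) = 1*y² = y²)
(4 - 5*(-3))*16 + R(x(v(-2, 5))) = (4 - 5*(-3))*16 + 5² = (4 + 15)*16 + 25 = 19*16 + 25 = 304 + 25 = 329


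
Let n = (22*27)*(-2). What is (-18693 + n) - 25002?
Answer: -44883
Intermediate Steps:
n = -1188 (n = 594*(-2) = -1188)
(-18693 + n) - 25002 = (-18693 - 1188) - 25002 = -19881 - 25002 = -44883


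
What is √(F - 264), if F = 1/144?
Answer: I*√38015/12 ≈ 16.248*I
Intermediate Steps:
F = 1/144 ≈ 0.0069444
√(F - 264) = √(1/144 - 264) = √(-38015/144) = I*√38015/12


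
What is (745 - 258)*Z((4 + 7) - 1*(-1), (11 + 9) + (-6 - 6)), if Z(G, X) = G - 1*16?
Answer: -1948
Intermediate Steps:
Z(G, X) = -16 + G (Z(G, X) = G - 16 = -16 + G)
(745 - 258)*Z((4 + 7) - 1*(-1), (11 + 9) + (-6 - 6)) = (745 - 258)*(-16 + ((4 + 7) - 1*(-1))) = 487*(-16 + (11 + 1)) = 487*(-16 + 12) = 487*(-4) = -1948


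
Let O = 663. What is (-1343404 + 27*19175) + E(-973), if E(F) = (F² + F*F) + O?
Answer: 1068442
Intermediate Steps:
E(F) = 663 + 2*F² (E(F) = (F² + F*F) + 663 = (F² + F²) + 663 = 2*F² + 663 = 663 + 2*F²)
(-1343404 + 27*19175) + E(-973) = (-1343404 + 27*19175) + (663 + 2*(-973)²) = (-1343404 + 517725) + (663 + 2*946729) = -825679 + (663 + 1893458) = -825679 + 1894121 = 1068442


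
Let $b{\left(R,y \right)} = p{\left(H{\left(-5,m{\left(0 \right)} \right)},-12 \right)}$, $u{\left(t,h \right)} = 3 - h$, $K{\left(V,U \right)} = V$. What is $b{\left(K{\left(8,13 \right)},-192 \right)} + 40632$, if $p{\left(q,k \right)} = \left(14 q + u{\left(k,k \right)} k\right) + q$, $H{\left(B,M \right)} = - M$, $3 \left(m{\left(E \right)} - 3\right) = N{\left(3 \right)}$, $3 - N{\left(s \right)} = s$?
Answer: $40407$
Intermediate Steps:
$N{\left(s \right)} = 3 - s$
$m{\left(E \right)} = 3$ ($m{\left(E \right)} = 3 + \frac{3 - 3}{3} = 3 + \frac{1}{3} \cdot 0 = 3 + 0 = 3$)
$p{\left(q,k \right)} = 15 q + k \left(3 - k\right)$ ($p{\left(q,k \right)} = \left(14 q + \left(3 - k\right) k\right) + q = \left(14 q + k \left(3 - k\right)\right) + q = 15 q + k \left(3 - k\right)$)
$b{\left(R,y \right)} = -225$ ($b{\left(R,y \right)} = 15 \left(\left(-1\right) 3\right) - - 12 \left(-3 - 12\right) = 15 \left(-3\right) - \left(-12\right) \left(-15\right) = -45 - 180 = -225$)
$b{\left(K{\left(8,13 \right)},-192 \right)} + 40632 = -225 + 40632 = 40407$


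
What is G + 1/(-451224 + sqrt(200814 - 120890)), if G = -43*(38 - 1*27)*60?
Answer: -1444563414610746/50900754563 - sqrt(19981)/101801509126 ≈ -28380.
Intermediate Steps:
G = -28380 (G = -43*(38 - 27)*60 = -43*11*60 = -473*60 = -28380)
G + 1/(-451224 + sqrt(200814 - 120890)) = -28380 + 1/(-451224 + sqrt(200814 - 120890)) = -28380 + 1/(-451224 + sqrt(79924)) = -28380 + 1/(-451224 + 2*sqrt(19981))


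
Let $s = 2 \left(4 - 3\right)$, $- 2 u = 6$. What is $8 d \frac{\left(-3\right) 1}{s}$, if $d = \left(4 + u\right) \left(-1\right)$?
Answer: $12$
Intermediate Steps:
$u = -3$ ($u = \left(- \frac{1}{2}\right) 6 = -3$)
$s = 2$ ($s = 2 \cdot 1 = 2$)
$d = -1$ ($d = \left(4 - 3\right) \left(-1\right) = 1 \left(-1\right) = -1$)
$8 d \frac{\left(-3\right) 1}{s} = 8 \left(-1\right) \frac{\left(-3\right) 1}{2} = - 8 \left(\left(-3\right) \frac{1}{2}\right) = \left(-8\right) \left(- \frac{3}{2}\right) = 12$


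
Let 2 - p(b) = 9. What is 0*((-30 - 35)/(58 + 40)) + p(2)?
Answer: -7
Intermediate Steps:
p(b) = -7 (p(b) = 2 - 1*9 = 2 - 9 = -7)
0*((-30 - 35)/(58 + 40)) + p(2) = 0*((-30 - 35)/(58 + 40)) - 7 = 0*(-65/98) - 7 = 0 - 7 = -7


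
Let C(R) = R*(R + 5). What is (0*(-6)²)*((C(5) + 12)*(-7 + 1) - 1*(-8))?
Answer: 0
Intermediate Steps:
C(R) = R*(5 + R)
(0*(-6)²)*((C(5) + 12)*(-7 + 1) - 1*(-8)) = (0*(-6)²)*((5*(5 + 5) + 12)*(-7 + 1) - 1*(-8)) = (0*36)*((5*10 + 12)*(-6) + 8) = 0*((50 + 12)*(-6) + 8) = 0*(62*(-6) + 8) = 0*(-372 + 8) = 0*(-364) = 0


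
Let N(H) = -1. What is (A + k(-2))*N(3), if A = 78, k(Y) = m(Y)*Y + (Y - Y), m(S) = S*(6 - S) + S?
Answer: -114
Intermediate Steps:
m(S) = S + S*(6 - S)
k(Y) = Y**2*(7 - Y) (k(Y) = (Y*(7 - Y))*Y + (Y - Y) = Y**2*(7 - Y) + 0 = Y**2*(7 - Y))
(A + k(-2))*N(3) = (78 + (-2)**2*(7 - 1*(-2)))*(-1) = (78 + 4*(7 + 2))*(-1) = (78 + 4*9)*(-1) = (78 + 36)*(-1) = 114*(-1) = -114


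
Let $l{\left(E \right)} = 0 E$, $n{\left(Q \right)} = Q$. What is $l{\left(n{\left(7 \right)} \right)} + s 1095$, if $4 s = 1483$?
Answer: $\frac{1623885}{4} \approx 4.0597 \cdot 10^{5}$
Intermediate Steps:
$s = \frac{1483}{4}$ ($s = \frac{1}{4} \cdot 1483 = \frac{1483}{4} \approx 370.75$)
$l{\left(E \right)} = 0$
$l{\left(n{\left(7 \right)} \right)} + s 1095 = 0 + \frac{1483}{4} \cdot 1095 = 0 + \frac{1623885}{4} = \frac{1623885}{4}$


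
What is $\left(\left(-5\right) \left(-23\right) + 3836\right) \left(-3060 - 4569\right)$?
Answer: $-30142179$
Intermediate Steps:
$\left(\left(-5\right) \left(-23\right) + 3836\right) \left(-3060 - 4569\right) = \left(115 + 3836\right) \left(-7629\right) = 3951 \left(-7629\right) = -30142179$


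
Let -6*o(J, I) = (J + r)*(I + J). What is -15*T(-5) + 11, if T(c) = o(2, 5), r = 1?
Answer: 127/2 ≈ 63.500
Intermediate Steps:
o(J, I) = -(1 + J)*(I + J)/6 (o(J, I) = -(J + 1)*(I + J)/6 = -(1 + J)*(I + J)/6)
T(c) = -7/2 (T(c) = -⅙*5 - ⅙*2 - ⅙*2² - ⅙*5*2 = -⅚ - ⅓ - ⅙*4 - 5/3 = -⅚ - ⅓ - ⅔ - 5/3 = -7/2)
-15*T(-5) + 11 = -15*(-7/2) + 11 = 105/2 + 11 = 127/2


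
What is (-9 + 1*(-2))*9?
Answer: -99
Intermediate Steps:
(-9 + 1*(-2))*9 = (-9 - 2)*9 = -11*9 = -99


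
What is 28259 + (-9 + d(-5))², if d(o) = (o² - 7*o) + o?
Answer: 30375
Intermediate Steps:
d(o) = o² - 6*o
28259 + (-9 + d(-5))² = 28259 + (-9 - 5*(-6 - 5))² = 28259 + (-9 - 5*(-11))² = 28259 + (-9 + 55)² = 28259 + 46² = 28259 + 2116 = 30375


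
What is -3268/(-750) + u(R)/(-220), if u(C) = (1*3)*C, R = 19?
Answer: 67621/16500 ≈ 4.0982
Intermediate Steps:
u(C) = 3*C
-3268/(-750) + u(R)/(-220) = -3268/(-750) + (3*19)/(-220) = -3268*(-1/750) + 57*(-1/220) = 1634/375 - 57/220 = 67621/16500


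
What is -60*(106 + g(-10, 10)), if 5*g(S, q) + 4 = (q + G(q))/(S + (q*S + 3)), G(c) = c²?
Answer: -674064/107 ≈ -6299.7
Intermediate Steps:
g(S, q) = -⅘ + (q + q²)/(5*(3 + S + S*q)) (g(S, q) = -⅘ + ((q + q²)/(S + (q*S + 3)))/5 = -⅘ + ((q + q²)/(S + (S*q + 3)))/5 = -⅘ + ((q + q²)/(S + (3 + S*q)))/5 = -⅘ + ((q + q²)/(3 + S + S*q))/5 = -⅘ + (q + q²)/(5*(3 + S + S*q)))
-60*(106 + g(-10, 10)) = -60*(106 + (-12 + 10 + 10² - 4*(-10) - 4*(-10)*10)/(5*(3 - 10 - 10*10))) = -60*(106 + (-12 + 10 + 100 + 40 + 400)/(5*(3 - 10 - 100))) = -60*(106 + (⅕)*538/(-107)) = -60*(106 + (⅕)*(-1/107)*538) = -60*(106 - 538/535) = -60*56172/535 = -674064/107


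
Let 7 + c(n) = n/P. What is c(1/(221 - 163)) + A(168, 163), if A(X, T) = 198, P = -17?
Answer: 188325/986 ≈ 191.00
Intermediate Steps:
c(n) = -7 - n/17 (c(n) = -7 + n/(-17) = -7 + n*(-1/17) = -7 - n/17)
c(1/(221 - 163)) + A(168, 163) = (-7 - 1/(17*(221 - 163))) + 198 = (-7 - 1/17/58) + 198 = (-7 - 1/17*1/58) + 198 = (-7 - 1/986) + 198 = -6903/986 + 198 = 188325/986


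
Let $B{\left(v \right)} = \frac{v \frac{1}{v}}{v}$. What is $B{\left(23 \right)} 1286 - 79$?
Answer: $- \frac{531}{23} \approx -23.087$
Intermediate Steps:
$B{\left(v \right)} = \frac{1}{v}$ ($B{\left(v \right)} = 1 \frac{1}{v} = \frac{1}{v}$)
$B{\left(23 \right)} 1286 - 79 = \frac{1}{23} \cdot 1286 - 79 = \frac{1286}{23} - 79 = - \frac{531}{23}$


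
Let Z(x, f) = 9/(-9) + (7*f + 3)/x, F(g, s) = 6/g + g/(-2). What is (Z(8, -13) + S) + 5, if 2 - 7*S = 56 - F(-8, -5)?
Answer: -57/4 ≈ -14.250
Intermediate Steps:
F(g, s) = 6/g - g/2 (F(g, s) = 6/g + g*(-1/2) = 6/g - g/2)
Z(x, f) = -1 + (3 + 7*f)/x (Z(x, f) = 9*(-1/9) + (3 + 7*f)/x = -1 + (3 + 7*f)/x)
S = -29/4 (S = 2/7 - (56 - (6/(-8) - 1/2*(-8)))/7 = 2/7 - (56 - (6*(-1/8) + 4))/7 = 2/7 - (56 - (-3/4 + 4))/7 = 2/7 - (56 - 1*13/4)/7 = 2/7 - (56 - 13/4)/7 = 2/7 - 1/7*211/4 = 2/7 - 211/28 = -29/4 ≈ -7.2500)
(Z(8, -13) + S) + 5 = ((3 - 1*8 + 7*(-13))/8 - 29/4) + 5 = ((3 - 8 - 91)/8 - 29/4) + 5 = ((1/8)*(-96) - 29/4) + 5 = (-12 - 29/4) + 5 = -77/4 + 5 = -57/4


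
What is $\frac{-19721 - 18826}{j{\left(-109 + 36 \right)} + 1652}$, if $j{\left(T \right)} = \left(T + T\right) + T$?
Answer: $- \frac{38547}{1433} \approx -26.9$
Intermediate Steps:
$j{\left(T \right)} = 3 T$ ($j{\left(T \right)} = 2 T + T = 3 T$)
$\frac{-19721 - 18826}{j{\left(-109 + 36 \right)} + 1652} = \frac{-19721 - 18826}{3 \left(-109 + 36\right) + 1652} = - \frac{38547}{3 \left(-73\right) + 1652} = - \frac{38547}{-219 + 1652} = - \frac{38547}{1433}$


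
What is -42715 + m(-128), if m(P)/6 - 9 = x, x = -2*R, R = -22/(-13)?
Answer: -554857/13 ≈ -42681.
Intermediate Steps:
R = 22/13 (R = -22*(-1/13) = 22/13 ≈ 1.6923)
x = -44/13 (x = -2*22/13 = -44/13 ≈ -3.3846)
m(P) = 438/13 (m(P) = 54 + 6*(-44/13) = 54 - 264/13 = 438/13)
-42715 + m(-128) = -42715 + 438/13 = -554857/13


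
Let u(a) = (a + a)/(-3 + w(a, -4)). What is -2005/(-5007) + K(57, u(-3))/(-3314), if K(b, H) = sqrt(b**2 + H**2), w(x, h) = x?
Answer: 2005/5007 - 5*sqrt(130)/3314 ≈ 0.38324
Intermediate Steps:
u(a) = 2*a/(-3 + a) (u(a) = (a + a)/(-3 + a) = (2*a)/(-3 + a) = 2*a/(-3 + a))
K(b, H) = sqrt(H**2 + b**2)
-2005/(-5007) + K(57, u(-3))/(-3314) = -2005/(-5007) + sqrt((2*(-3)/(-3 - 3))**2 + 57**2)/(-3314) = -2005*(-1/5007) + sqrt((2*(-3)/(-6))**2 + 3249)*(-1/3314) = 2005/5007 + sqrt((2*(-3)*(-1/6))**2 + 3249)*(-1/3314) = 2005/5007 + sqrt(1**2 + 3249)*(-1/3314) = 2005/5007 + sqrt(1 + 3249)*(-1/3314) = 2005/5007 + sqrt(3250)*(-1/3314) = 2005/5007 + (5*sqrt(130))*(-1/3314) = 2005/5007 - 5*sqrt(130)/3314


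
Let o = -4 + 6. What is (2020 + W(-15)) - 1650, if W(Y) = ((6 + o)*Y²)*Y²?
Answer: 405370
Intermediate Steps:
o = 2
W(Y) = 8*Y⁴ (W(Y) = ((6 + 2)*Y²)*Y² = (8*Y²)*Y² = 8*Y⁴)
(2020 + W(-15)) - 1650 = (2020 + 8*(-15)⁴) - 1650 = (2020 + 8*50625) - 1650 = (2020 + 405000) - 1650 = 407020 - 1650 = 405370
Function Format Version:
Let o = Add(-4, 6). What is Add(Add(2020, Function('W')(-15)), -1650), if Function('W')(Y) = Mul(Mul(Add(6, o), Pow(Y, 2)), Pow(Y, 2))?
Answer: 405370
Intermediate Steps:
o = 2
Function('W')(Y) = Mul(8, Pow(Y, 4)) (Function('W')(Y) = Mul(Mul(Add(6, 2), Pow(Y, 2)), Pow(Y, 2)) = Mul(Mul(8, Pow(Y, 2)), Pow(Y, 2)) = Mul(8, Pow(Y, 4)))
Add(Add(2020, Function('W')(-15)), -1650) = Add(Add(2020, Mul(8, Pow(-15, 4))), -1650) = Add(Add(2020, Mul(8, 50625)), -1650) = Add(Add(2020, 405000), -1650) = Add(407020, -1650) = 405370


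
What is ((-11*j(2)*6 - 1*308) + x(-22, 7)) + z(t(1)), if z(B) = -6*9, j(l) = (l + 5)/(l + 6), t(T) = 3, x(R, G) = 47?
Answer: -1491/4 ≈ -372.75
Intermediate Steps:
j(l) = (5 + l)/(6 + l)
z(B) = -54
((-11*j(2)*6 - 1*308) + x(-22, 7)) + z(t(1)) = ((-11*(5 + 2)/(6 + 2)*6 - 1*308) + 47) - 54 = ((-11*7/8*6 - 308) + 47) - 54 = ((-77/8*6 - 308) + 47) - 54 = ((-231/4 - 308) + 47) - 54 = (-1463/4 + 47) - 54 = -1275/4 - 54 = -1491/4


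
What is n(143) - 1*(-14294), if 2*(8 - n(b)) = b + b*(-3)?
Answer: 14445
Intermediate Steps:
n(b) = 8 + b (n(b) = 8 - (b + b*(-3))/2 = 8 - (b - 3*b)/2 = 8 - (-1)*b = 8 + b)
n(143) - 1*(-14294) = (8 + 143) - 1*(-14294) = 151 + 14294 = 14445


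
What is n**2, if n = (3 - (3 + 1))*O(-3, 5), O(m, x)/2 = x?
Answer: 100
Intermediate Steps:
O(m, x) = 2*x
n = -10 (n = (3 - (3 + 1))*(2*5) = (3 - 1*4)*10 = (3 - 4)*10 = -1*10 = -10)
n**2 = (-10)**2 = 100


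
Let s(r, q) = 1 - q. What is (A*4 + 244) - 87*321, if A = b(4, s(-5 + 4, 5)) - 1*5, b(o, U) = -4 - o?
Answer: -27735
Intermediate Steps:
A = -13 (A = (-4 - 1*4) - 1*5 = (-4 - 4) - 5 = -8 - 5 = -13)
(A*4 + 244) - 87*321 = (-13*4 + 244) - 87*321 = (-52 + 244) - 27927 = 192 - 27927 = -27735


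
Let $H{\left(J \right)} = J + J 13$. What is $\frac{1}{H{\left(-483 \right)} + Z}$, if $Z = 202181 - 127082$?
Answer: $\frac{1}{68337} \approx 1.4633 \cdot 10^{-5}$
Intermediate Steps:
$Z = 75099$ ($Z = 202181 - 127082 = 75099$)
$H{\left(J \right)} = 14 J$ ($H{\left(J \right)} = J + 13 J = 14 J$)
$\frac{1}{H{\left(-483 \right)} + Z} = \frac{1}{14 \left(-483\right) + 75099} = \frac{1}{-6762 + 75099} = \frac{1}{68337}$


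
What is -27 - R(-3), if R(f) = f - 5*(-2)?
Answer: -34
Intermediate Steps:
R(f) = 10 + f (R(f) = f + 10 = 10 + f)
-27 - R(-3) = -27 - (10 - 3) = -27 - 1*7 = -27 - 7 = -34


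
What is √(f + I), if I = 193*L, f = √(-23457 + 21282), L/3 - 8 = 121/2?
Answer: √(158646 + 20*I*√87)/2 ≈ 199.15 + 0.11709*I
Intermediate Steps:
L = 411/2 (L = 24 + 3*(121/2) = 24 + 363/2 = 411/2 ≈ 205.50)
f = 5*I*√87 (f = √(-2175) = 5*I*√87 ≈ 46.637*I)
I = 79323/2 (I = 193*(411/2) = 79323/2 ≈ 39662.)
√(f + I) = √(5*I*√87 + 79323/2) = √(79323/2 + 5*I*√87)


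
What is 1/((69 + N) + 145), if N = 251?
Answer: 1/465 ≈ 0.0021505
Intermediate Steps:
1/((69 + N) + 145) = 1/((69 + 251) + 145) = 1/(320 + 145) = 1/465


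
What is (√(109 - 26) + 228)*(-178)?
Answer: -40584 - 178*√83 ≈ -42206.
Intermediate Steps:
(√(109 - 26) + 228)*(-178) = (√83 + 228)*(-178) = (228 + √83)*(-178) = -40584 - 178*√83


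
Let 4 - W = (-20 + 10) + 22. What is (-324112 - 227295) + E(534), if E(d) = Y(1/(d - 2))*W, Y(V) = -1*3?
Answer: -551383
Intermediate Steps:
W = -8 (W = 4 - ((-20 + 10) + 22) = 4 - (-10 + 22) = 4 - 1*12 = 4 - 12 = -8)
Y(V) = -3
E(d) = 24 (E(d) = -3*(-8) = 24)
(-324112 - 227295) + E(534) = (-324112 - 227295) + 24 = -551407 + 24 = -551383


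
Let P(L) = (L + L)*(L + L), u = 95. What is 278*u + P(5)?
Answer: 26510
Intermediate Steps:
P(L) = 4*L² (P(L) = (2*L)*(2*L) = 4*L²)
278*u + P(5) = 278*95 + 4*5² = 26410 + 4*25 = 26410 + 100 = 26510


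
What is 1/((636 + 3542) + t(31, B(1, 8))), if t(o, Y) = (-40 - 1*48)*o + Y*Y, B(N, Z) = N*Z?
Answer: 1/1514 ≈ 0.00066050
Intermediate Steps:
t(o, Y) = Y² - 88*o (t(o, Y) = (-40 - 48)*o + Y² = -88*o + Y² = Y² - 88*o)
1/((636 + 3542) + t(31, B(1, 8))) = 1/((636 + 3542) + ((1*8)² - 88*31)) = 1/(4178 + (8² - 2728)) = 1/(4178 + (64 - 2728)) = 1/(4178 - 2664) = 1/1514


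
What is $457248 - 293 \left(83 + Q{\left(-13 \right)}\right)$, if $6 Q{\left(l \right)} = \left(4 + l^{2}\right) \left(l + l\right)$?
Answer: $\frac{1957744}{3} \approx 6.5258 \cdot 10^{5}$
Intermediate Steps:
$Q{\left(l \right)} = \frac{l \left(4 + l^{2}\right)}{3}$ ($Q{\left(l \right)} = \frac{\left(4 + l^{2}\right) \left(l + l\right)}{6} = \frac{\left(4 + l^{2}\right) 2 l}{6} = \frac{2 l \left(4 + l^{2}\right)}{6} = \frac{l \left(4 + l^{2}\right)}{3}$)
$457248 - 293 \left(83 + Q{\left(-13 \right)}\right) = 457248 - 293 \left(83 + \frac{1}{3} \left(-13\right) \left(4 + \left(-13\right)^{2}\right)\right) = 457248 - 293 \left(83 + \frac{1}{3} \left(-13\right) \left(4 + 169\right)\right) = 457248 - 293 \left(83 + \frac{1}{3} \left(-13\right) 173\right) = 457248 - 293 \left(83 - \frac{2249}{3}\right) = 457248 - - \frac{586000}{3} = 457248 + \frac{586000}{3} = \frac{1957744}{3}$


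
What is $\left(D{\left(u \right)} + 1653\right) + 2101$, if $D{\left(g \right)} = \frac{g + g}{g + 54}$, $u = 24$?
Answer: $\frac{48810}{13} \approx 3754.6$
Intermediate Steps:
$D{\left(g \right)} = \frac{2 g}{54 + g}$
$\left(D{\left(u \right)} + 1653\right) + 2101 = \left(2 \cdot 24 \frac{1}{54 + 24} + 1653\right) + 2101 = \left(2 \cdot 24 \cdot \frac{1}{78} + 1653\right) + 2101 = \left(\frac{8}{13} + 1653\right) + 2101 = \frac{21497}{13} + 2101 = \frac{48810}{13}$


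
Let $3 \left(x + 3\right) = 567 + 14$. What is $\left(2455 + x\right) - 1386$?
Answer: $\frac{3779}{3} \approx 1259.7$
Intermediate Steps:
$x = \frac{572}{3}$ ($x = -3 + \frac{567 + 14}{3} = -3 + \frac{1}{3} \cdot 581 = -3 + \frac{581}{3} = \frac{572}{3} \approx 190.67$)
$\left(2455 + x\right) - 1386 = \left(2455 + \frac{572}{3}\right) - 1386 = \frac{7937}{3} - 1386 = \frac{3779}{3}$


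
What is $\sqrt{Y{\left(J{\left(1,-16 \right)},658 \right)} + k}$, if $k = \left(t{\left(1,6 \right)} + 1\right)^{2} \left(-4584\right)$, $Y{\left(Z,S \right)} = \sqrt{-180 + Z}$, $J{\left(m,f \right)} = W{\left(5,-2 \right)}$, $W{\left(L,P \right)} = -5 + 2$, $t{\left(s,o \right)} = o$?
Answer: $\sqrt{-224616 + i \sqrt{183}} \approx 0.014 + 473.94 i$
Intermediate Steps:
$W{\left(L,P \right)} = -3$
$J{\left(m,f \right)} = -3$
$k = -224616$ ($k = \left(6 + 1\right)^{2} \left(-4584\right) = 7^{2} \left(-4584\right) = 49 \left(-4584\right) = -224616$)
$\sqrt{Y{\left(J{\left(1,-16 \right)},658 \right)} + k} = \sqrt{\sqrt{-180 - 3} - 224616} = \sqrt{\sqrt{-183} - 224616} = \sqrt{i \sqrt{183} - 224616} = \sqrt{-224616 + i \sqrt{183}}$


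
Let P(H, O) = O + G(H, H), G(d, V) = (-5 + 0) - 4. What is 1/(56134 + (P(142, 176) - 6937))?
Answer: 1/49364 ≈ 2.0258e-5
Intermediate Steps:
G(d, V) = -9 (G(d, V) = -5 - 4 = -9)
P(H, O) = -9 + O (P(H, O) = O - 9 = -9 + O)
1/(56134 + (P(142, 176) - 6937)) = 1/(56134 + ((-9 + 176) - 6937)) = 1/(56134 + (167 - 6937)) = 1/(56134 - 6770) = 1/49364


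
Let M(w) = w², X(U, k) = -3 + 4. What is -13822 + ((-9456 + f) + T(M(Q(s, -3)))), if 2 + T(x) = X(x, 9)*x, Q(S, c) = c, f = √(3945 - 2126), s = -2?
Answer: -23271 + √1819 ≈ -23228.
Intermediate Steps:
f = √1819 ≈ 42.650
X(U, k) = 1
T(x) = -2 + x (T(x) = -2 + 1*x = -2 + x)
-13822 + ((-9456 + f) + T(M(Q(s, -3)))) = -13822 + ((-9456 + √1819) + (-2 + (-3)²)) = -13822 + ((-9456 + √1819) + (-2 + 9)) = -13822 + ((-9456 + √1819) + 7) = -13822 + (-9449 + √1819) = -23271 + √1819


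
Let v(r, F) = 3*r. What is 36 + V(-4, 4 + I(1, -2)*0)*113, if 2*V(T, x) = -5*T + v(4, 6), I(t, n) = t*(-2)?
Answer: 1844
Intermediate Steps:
I(t, n) = -2*t
V(T, x) = 6 - 5*T/2 (V(T, x) = (-5*T + 3*4)/2 = (-5*T + 12)/2 = (12 - 5*T)/2 = 6 - 5*T/2)
36 + V(-4, 4 + I(1, -2)*0)*113 = 36 + (6 - 5/2*(-4))*113 = 36 + (6 + 10)*113 = 36 + 16*113 = 36 + 1808 = 1844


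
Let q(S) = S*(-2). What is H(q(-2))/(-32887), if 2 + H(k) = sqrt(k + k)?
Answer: 2/32887 - 2*sqrt(2)/32887 ≈ -2.5190e-5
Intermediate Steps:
q(S) = -2*S
H(k) = -2 + sqrt(2)*sqrt(k) (H(k) = -2 + sqrt(k + k) = -2 + sqrt(2*k) = -2 + sqrt(2)*sqrt(k))
H(q(-2))/(-32887) = (-2 + sqrt(2)*sqrt(-2*(-2)))/(-32887) = (-2 + sqrt(2)*sqrt(4))*(-1/32887) = (-2 + sqrt(2)*2)*(-1/32887) = (-2 + 2*sqrt(2))*(-1/32887) = 2/32887 - 2*sqrt(2)/32887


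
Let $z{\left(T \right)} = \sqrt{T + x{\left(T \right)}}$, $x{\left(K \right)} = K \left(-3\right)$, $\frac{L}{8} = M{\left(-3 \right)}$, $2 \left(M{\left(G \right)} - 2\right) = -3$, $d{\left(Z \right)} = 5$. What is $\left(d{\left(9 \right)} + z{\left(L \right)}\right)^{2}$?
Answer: $17 + 20 i \sqrt{2} \approx 17.0 + 28.284 i$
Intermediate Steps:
$M{\left(G \right)} = \frac{1}{2}$ ($M{\left(G \right)} = 2 + \frac{1}{2} \left(-3\right) = 2 - \frac{3}{2} = \frac{1}{2}$)
$L = 4$ ($L = 8 \cdot \frac{1}{2} = 4$)
$x{\left(K \right)} = - 3 K$
$z{\left(T \right)} = \sqrt{2} \sqrt{- T}$ ($z{\left(T \right)} = \sqrt{T - 3 T} = \sqrt{- 2 T} = \sqrt{2} \sqrt{- T}$)
$\left(d{\left(9 \right)} + z{\left(L \right)}\right)^{2} = \left(5 + \sqrt{2} \sqrt{\left(-1\right) 4}\right)^{2} = \left(5 + \sqrt{2} \sqrt{-4}\right)^{2} = \left(5 + \sqrt{2} \cdot 2 i\right)^{2} = \left(5 + 2 i \sqrt{2}\right)^{2}$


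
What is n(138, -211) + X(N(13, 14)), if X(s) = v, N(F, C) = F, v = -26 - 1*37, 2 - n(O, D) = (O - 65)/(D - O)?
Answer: -21216/349 ≈ -60.791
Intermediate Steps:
n(O, D) = 2 - (-65 + O)/(D - O) (n(O, D) = 2 - (O - 65)/(D - O) = 2 - (-65 + O)/(D - O))
v = -63 (v = -26 - 37 = -63)
X(s) = -63
n(138, -211) + X(N(13, 14)) = (65 - 3*138 + 2*(-211))/(-211 - 1*138) - 63 = (65 - 414 - 422)/(-211 - 138) - 63 = -771/(-349) - 63 = -1/349*(-771) - 63 = 771/349 - 63 = -21216/349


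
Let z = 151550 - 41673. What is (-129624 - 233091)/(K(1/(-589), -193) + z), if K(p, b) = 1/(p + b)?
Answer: -13744238590/4163532339 ≈ -3.3011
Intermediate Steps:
z = 109877
K(p, b) = 1/(b + p)
(-129624 - 233091)/(K(1/(-589), -193) + z) = (-129624 - 233091)/(1/(-193 + 1/(-589)) + 109877) = -362715/(1/(-193 - 1/589) + 109877) = -362715/(1/(-113678/589) + 109877) = -362715/(-589/113678 + 109877) = -362715/12490597017/113678 = -362715*113678/12490597017 = -13744238590/4163532339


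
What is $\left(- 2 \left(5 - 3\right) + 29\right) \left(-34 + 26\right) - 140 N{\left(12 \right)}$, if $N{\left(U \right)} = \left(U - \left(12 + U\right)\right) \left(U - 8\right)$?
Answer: $6520$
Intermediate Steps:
$N{\left(U \right)} = 96 - 12 U$ ($N{\left(U \right)} = - 12 \left(-8 + U\right) = 96 - 12 U$)
$\left(- 2 \left(5 - 3\right) + 29\right) \left(-34 + 26\right) - 140 N{\left(12 \right)} = \left(- 2 \left(5 - 3\right) + 29\right) \left(-34 + 26\right) - 140 \left(96 - 144\right) = \left(\left(-2\right) 2 + 29\right) \left(-8\right) - 140 \left(96 - 144\right) = \left(-4 + 29\right) \left(-8\right) - -6720 = 25 \left(-8\right) + 6720 = -200 + 6720 = 6520$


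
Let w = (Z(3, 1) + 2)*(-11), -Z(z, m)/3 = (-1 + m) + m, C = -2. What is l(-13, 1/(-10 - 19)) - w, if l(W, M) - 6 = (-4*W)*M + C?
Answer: -255/29 ≈ -8.7931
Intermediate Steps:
Z(z, m) = 3 - 6*m (Z(z, m) = -3*((-1 + m) + m) = -3*(-1 + 2*m) = 3 - 6*m)
w = 11 (w = ((3 - 6*1) + 2)*(-11) = ((3 - 6) + 2)*(-11) = (-3 + 2)*(-11) = -1*(-11) = 11)
l(W, M) = 4 - 4*M*W (l(W, M) = 6 + ((-4*W)*M - 2) = 6 + (-4*M*W - 2) = 6 + (-2 - 4*M*W) = 4 - 4*M*W)
l(-13, 1/(-10 - 19)) - w = (4 - 4*(-13)/(-10 - 19)) - 1*11 = (4 - 4*(-13)/(-29)) - 11 = (4 - 4*(-1/29)*(-13)) - 11 = (4 - 52/29) - 11 = 64/29 - 11 = -255/29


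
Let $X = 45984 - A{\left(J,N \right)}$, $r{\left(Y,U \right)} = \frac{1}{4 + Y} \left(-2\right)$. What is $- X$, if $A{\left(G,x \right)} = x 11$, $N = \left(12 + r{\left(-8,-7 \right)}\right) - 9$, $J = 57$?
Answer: $- \frac{91891}{2} \approx -45946.0$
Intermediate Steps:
$r{\left(Y,U \right)} = - \frac{2}{4 + Y}$
$N = \frac{7}{2}$ ($N = \left(12 - \frac{2}{4 - 8}\right) - 9 = \left(12 - \frac{2}{-4}\right) - 9 = \left(12 - - \frac{1}{2}\right) - 9 = \left(12 + \frac{1}{2}\right) - 9 = \frac{25}{2} - 9 = \frac{7}{2} \approx 3.5$)
$A{\left(G,x \right)} = 11 x$
$X = \frac{91891}{2}$ ($X = 45984 - 11 \cdot \frac{7}{2} = 45984 - \frac{77}{2} = \frac{91891}{2} \approx 45946.0$)
$- X = \left(-1\right) \frac{91891}{2} = - \frac{91891}{2}$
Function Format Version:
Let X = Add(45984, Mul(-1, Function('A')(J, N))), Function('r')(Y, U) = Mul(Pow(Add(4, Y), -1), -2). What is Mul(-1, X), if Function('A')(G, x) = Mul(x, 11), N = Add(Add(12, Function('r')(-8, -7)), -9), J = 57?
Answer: Rational(-91891, 2) ≈ -45946.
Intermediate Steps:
Function('r')(Y, U) = Mul(-2, Pow(Add(4, Y), -1))
N = Rational(7, 2) (N = Add(Add(12, Mul(-2, Pow(Add(4, -8), -1))), -9) = Add(Add(12, Mul(-2, Pow(-4, -1))), -9) = Add(Add(12, Mul(-2, Rational(-1, 4))), -9) = Add(Add(12, Rational(1, 2)), -9) = Add(Rational(25, 2), -9) = Rational(7, 2) ≈ 3.5000)
Function('A')(G, x) = Mul(11, x)
X = Rational(91891, 2) (X = Add(45984, Mul(-1, Mul(11, Rational(7, 2)))) = Add(45984, Mul(-1, Rational(77, 2))) = Add(45984, Rational(-77, 2)) = Rational(91891, 2) ≈ 45946.)
Mul(-1, X) = Mul(-1, Rational(91891, 2)) = Rational(-91891, 2)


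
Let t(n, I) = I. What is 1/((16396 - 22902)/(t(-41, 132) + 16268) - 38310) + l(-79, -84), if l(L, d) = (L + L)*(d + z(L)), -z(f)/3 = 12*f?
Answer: -136992461936440/314145253 ≈ -4.3608e+5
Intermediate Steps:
z(f) = -36*f
l(L, d) = 2*L*(d - 36*L) (l(L, d) = (L + L)*(d - 36*L) = (2*L)*(d - 36*L) = 2*L*(d - 36*L))
1/((16396 - 22902)/(t(-41, 132) + 16268) - 38310) + l(-79, -84) = 1/((16396 - 22902)/(132 + 16268) - 38310) + 2*(-79)*(-84 - 36*(-79)) = 1/(-6506/16400 - 38310) + 2*(-79)*(-84 + 2844) = 1/(-6506*1/16400 - 38310) + 2*(-79)*2760 = 1/(-3253/8200 - 38310) - 436080 = 1/(-314145253/8200) - 436080 = -8200/314145253 - 436080 = -136992461936440/314145253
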